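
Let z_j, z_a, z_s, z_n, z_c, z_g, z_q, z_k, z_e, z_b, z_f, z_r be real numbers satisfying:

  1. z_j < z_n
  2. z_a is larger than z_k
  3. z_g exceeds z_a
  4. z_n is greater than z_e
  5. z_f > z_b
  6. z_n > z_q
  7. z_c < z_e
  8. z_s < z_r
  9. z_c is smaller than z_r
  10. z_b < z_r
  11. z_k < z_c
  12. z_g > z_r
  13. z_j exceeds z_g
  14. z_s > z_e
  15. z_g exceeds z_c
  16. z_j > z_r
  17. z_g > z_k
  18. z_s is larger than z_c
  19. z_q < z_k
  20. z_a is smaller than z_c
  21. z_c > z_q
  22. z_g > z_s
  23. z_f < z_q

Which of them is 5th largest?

Chaining the given pairs: z_b < z_f < z_q < z_k < z_a < z_c < z_e < z_s < z_r < z_g < z_j < z_n.
Counting 5 from the largest end gives z_s.

z_s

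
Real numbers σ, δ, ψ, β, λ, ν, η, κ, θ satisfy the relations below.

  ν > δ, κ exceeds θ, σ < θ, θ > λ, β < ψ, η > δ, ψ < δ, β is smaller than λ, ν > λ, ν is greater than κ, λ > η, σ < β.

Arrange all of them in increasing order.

The consecutive links are each given: σ < β; β < ψ; ψ < δ; δ < η; η < λ; λ < θ; θ < κ; κ < ν.

σ < β < ψ < δ < η < λ < θ < κ < ν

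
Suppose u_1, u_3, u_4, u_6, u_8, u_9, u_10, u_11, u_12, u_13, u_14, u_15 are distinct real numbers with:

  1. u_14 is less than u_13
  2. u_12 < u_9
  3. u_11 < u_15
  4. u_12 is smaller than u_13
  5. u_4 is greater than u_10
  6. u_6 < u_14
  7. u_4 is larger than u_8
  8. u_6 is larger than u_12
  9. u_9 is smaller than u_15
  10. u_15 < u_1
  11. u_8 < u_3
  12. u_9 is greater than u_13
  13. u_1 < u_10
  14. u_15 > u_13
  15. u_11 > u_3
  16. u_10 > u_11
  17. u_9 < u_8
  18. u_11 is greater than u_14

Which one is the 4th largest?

The consecutive relations fix a unique order: u_12 < u_6 < u_14 < u_13 < u_9 < u_8 < u_3 < u_11 < u_15 < u_1 < u_10 < u_4.
The 4th largest is u_15.

u_15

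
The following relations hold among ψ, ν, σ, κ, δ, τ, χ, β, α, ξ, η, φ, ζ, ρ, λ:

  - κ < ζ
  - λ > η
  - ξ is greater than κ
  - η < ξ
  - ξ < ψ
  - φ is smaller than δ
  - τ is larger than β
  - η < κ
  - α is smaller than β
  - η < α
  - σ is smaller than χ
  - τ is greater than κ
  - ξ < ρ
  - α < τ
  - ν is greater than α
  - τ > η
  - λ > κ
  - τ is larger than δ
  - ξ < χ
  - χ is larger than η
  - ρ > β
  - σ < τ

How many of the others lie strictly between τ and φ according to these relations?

The relations place φ below τ. An element lies strictly between them when it is forced above φ and also forced below τ.
Above φ: {δ}. Below τ: {η, κ, σ, α, β, δ}.
Intersection: {δ} — 1.

1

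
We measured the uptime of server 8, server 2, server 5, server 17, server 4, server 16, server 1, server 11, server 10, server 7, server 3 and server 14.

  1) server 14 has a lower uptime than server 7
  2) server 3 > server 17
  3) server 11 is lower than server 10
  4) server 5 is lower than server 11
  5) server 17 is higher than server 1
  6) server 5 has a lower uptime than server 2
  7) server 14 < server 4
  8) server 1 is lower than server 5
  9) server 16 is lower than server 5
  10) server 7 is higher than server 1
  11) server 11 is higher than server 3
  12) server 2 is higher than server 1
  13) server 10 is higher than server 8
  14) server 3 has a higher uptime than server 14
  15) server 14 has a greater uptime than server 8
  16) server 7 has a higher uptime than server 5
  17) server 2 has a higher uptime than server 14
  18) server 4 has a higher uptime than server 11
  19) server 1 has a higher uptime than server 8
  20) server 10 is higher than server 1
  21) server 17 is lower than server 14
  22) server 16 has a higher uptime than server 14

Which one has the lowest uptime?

server 8

Chaining upward from server 8: directly above it, server 1, server 14, server 10; then server 17, server 3, server 16, server 5, server 7, server 2, server 4; then server 11.
That covers every other element, and nothing is given below server 8, so server 8 is the lowest uptime.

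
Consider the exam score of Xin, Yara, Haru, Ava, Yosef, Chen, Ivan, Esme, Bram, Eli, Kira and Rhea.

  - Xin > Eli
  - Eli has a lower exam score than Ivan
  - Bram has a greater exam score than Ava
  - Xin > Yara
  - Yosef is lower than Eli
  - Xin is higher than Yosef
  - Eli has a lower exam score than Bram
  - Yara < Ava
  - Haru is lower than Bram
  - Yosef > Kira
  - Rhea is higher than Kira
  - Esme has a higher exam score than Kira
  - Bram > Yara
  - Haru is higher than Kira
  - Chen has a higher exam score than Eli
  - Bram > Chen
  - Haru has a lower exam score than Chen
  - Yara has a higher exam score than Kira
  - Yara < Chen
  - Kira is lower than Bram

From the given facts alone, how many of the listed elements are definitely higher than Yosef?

The elements the relations force above Yosef are Eli, Ivan, Chen, Xin, Bram — no chain reaches any other.
That is 5.

5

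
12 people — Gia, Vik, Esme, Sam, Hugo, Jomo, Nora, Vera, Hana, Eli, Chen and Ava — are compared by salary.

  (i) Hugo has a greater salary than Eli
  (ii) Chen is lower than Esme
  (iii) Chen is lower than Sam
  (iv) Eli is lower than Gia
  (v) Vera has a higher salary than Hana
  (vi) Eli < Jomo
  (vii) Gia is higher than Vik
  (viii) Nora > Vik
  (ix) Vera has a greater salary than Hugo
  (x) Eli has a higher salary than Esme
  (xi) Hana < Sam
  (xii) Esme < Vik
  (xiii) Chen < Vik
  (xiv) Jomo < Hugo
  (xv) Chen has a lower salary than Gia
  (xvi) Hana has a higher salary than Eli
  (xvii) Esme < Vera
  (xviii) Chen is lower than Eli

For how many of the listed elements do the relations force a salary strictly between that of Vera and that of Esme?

4

Chaining upward from Esme reaches: Eli, Jomo, Hugo, Vik, Nora, Hana, Sam, Gia.
Chaining downward from Vera reaches: Chen, Eli, Jomo, Hugo, Hana.
Strictly between Esme and Vera are those in both lists: Eli, Jomo, Hugo, Hana — 4 elements.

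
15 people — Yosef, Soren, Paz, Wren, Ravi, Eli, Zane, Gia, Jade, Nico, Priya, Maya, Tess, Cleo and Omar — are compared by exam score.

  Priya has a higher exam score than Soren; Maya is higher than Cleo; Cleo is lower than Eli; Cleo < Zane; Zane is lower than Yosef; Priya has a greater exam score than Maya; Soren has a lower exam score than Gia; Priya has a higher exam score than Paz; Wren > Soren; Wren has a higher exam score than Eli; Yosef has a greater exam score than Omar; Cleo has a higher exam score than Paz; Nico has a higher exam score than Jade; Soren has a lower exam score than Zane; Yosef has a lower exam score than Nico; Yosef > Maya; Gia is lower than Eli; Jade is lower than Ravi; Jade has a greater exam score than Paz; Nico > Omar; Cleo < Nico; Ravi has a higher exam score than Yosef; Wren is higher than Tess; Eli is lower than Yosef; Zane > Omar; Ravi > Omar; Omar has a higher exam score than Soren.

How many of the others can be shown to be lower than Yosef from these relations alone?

The elements the relations force below Yosef are Soren, Paz, Gia, Omar, Cleo, Eli, Maya, Zane — no chain reaches any other.
That is 8.

8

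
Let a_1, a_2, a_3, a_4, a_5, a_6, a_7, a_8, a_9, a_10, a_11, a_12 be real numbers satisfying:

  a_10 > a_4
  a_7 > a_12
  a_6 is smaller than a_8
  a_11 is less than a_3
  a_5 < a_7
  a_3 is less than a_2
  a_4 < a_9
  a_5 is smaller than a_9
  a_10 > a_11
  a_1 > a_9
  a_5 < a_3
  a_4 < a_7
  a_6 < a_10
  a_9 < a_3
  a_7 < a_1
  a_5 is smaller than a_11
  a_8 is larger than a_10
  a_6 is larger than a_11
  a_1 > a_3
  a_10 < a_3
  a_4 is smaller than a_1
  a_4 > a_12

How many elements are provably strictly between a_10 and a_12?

1

The relations place a_12 below a_10. An element lies strictly between them when it is forced above a_12 and also forced below a_10.
Above a_12: {a_4, a_9, a_7, a_3, a_8, a_2, a_1}. Below a_10: {a_5, a_11, a_4, a_6}.
Intersection: {a_4} — 1.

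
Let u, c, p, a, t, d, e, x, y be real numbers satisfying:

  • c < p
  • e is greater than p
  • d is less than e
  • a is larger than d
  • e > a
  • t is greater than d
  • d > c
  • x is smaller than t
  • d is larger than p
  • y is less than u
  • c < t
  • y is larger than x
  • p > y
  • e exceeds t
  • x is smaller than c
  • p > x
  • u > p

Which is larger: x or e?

x < c and c < p give x < p.
Then p < d extends the chain to d.
With d < a: x < c < p < d < a.
Then a < e extends the chain to e.
So x < e; e is the larger of the two.

e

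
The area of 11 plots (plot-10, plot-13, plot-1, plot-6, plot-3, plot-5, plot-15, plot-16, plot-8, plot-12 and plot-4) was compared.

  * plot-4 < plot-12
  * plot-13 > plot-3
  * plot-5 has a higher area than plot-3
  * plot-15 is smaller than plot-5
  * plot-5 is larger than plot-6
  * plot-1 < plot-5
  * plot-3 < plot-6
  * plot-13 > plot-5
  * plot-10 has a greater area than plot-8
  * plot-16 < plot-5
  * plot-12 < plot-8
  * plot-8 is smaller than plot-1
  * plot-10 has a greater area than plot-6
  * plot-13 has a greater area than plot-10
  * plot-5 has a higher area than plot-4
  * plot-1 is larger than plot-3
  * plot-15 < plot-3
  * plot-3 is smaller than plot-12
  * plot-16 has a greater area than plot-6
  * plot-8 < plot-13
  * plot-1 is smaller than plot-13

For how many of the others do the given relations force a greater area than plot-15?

9

Directly above plot-15: plot-3, plot-5.
One step further: plot-12, plot-6, plot-1, plot-13 (6 so far).
One step further: plot-8, plot-10, plot-16 (9 so far).
No other element is forced above plot-15 by the given relations, so the count is 9.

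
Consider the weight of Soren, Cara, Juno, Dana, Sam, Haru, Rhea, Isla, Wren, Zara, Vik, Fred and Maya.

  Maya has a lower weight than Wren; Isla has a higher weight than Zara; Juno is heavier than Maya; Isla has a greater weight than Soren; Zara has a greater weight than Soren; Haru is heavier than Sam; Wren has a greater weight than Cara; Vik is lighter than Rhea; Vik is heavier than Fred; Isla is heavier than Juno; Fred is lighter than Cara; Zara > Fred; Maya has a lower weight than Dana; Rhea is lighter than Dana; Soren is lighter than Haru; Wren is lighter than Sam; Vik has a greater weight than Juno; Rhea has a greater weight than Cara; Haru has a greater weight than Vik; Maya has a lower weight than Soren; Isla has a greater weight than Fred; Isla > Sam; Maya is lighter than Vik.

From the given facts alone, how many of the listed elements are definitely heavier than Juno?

From Juno the given relations immediately reach Vik, Isla.
From those, Rhea, Haru — 4 in total.
From those, Dana — 5 in total.
No other element is forced above Juno by the given relations, so the count is 5.

5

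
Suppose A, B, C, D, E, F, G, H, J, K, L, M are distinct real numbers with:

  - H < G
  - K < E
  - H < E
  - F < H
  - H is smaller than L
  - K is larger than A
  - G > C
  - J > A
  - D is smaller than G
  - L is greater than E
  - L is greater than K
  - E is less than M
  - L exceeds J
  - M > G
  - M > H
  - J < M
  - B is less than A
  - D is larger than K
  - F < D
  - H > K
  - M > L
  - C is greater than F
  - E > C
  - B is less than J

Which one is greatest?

M

B is not greatest since B < A; A is not greatest since A < K; K is not greatest since K < E; F is not greatest since F < H; J is not greatest since J < L; C is not greatest since C < G; D is not greatest since D < G; H is not greatest since H < G; E is not greatest since E < L; L is not greatest since L < M; G is not greatest since G < M.
Only M has nothing above it, so M is the greatest.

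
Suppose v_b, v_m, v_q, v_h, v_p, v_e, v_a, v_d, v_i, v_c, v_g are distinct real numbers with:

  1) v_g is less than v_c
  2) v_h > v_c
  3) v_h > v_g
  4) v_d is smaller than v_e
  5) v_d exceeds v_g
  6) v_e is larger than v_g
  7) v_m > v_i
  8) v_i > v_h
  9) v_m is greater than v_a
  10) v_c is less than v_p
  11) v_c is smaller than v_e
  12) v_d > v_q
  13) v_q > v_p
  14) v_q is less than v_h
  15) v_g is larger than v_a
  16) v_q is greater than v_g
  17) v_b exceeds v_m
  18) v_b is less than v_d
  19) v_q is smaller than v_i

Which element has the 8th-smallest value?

The consecutive relations fix a unique order: v_a < v_g < v_c < v_p < v_q < v_h < v_i < v_m < v_b < v_d < v_e.
The 8th smallest is v_m.

v_m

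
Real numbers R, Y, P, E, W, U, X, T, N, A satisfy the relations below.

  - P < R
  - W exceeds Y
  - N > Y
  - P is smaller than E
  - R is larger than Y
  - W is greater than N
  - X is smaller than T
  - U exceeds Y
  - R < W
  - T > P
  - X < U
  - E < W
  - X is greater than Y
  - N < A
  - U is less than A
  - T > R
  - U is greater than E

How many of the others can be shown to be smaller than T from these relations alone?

Directly below T: P, R, X.
One step further: Y (4 so far).
Nothing else is reachable below T; 4 in all.

4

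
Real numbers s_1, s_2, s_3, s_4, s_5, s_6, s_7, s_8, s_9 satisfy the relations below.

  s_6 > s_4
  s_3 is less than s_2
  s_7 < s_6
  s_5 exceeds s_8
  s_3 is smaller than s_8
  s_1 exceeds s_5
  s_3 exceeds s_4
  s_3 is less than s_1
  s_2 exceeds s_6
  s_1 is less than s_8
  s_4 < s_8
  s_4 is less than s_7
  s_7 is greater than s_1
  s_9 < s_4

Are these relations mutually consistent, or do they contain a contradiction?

We have s_1 < s_8 stated directly, yet also s_8 < s_5 < s_1 by chaining the others — so s_8 < s_1. Contradiction.

inconsistent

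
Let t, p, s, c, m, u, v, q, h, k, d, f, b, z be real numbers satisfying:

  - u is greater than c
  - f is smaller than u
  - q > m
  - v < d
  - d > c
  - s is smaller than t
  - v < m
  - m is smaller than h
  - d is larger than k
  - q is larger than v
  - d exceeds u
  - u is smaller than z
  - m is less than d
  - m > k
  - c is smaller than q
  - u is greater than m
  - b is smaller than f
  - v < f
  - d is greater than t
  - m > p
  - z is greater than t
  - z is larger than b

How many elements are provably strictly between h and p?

1

Chaining upward from p reaches: m, u, d, z, q.
Chaining downward from h reaches: k, v, m.
Strictly between p and h are those in both lists: m — 1 element.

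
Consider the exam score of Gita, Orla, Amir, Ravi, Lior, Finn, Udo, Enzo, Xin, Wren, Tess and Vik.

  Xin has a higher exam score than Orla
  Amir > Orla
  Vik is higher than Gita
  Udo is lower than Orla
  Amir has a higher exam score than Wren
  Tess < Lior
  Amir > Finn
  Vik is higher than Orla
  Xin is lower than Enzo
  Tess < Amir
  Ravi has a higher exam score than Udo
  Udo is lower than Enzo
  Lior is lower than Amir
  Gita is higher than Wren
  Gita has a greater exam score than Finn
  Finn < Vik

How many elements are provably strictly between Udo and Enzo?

2

The relations place Udo below Enzo. An element lies strictly between them when it is forced above Udo and also forced below Enzo.
Above Udo: {Ravi, Orla, Vik, Amir, Xin}. Below Enzo: {Orla, Xin}.
Intersection: {Orla, Xin} — 2.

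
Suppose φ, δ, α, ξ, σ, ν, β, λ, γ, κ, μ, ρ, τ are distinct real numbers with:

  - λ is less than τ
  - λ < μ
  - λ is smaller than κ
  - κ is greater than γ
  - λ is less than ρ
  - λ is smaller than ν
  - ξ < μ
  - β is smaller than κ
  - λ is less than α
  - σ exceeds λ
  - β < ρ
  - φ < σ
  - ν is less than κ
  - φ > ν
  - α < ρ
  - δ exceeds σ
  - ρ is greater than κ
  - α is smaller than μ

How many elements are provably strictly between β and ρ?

Chaining upward from β reaches: κ.
Chaining downward from ρ reaches: γ, λ, ν, κ, α.
Strictly between β and ρ are those in both lists: κ — 1 element.

1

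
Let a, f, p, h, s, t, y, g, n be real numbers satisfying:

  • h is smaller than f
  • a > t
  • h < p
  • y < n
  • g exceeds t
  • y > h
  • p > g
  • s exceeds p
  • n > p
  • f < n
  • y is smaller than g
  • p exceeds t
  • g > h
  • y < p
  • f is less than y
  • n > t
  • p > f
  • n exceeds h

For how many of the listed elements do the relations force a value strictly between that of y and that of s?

Chaining upward from y reaches: g, p, n.
Chaining downward from s reaches: t, h, f, g, p.
Strictly between y and s are those in both lists: g, p — 2 elements.

2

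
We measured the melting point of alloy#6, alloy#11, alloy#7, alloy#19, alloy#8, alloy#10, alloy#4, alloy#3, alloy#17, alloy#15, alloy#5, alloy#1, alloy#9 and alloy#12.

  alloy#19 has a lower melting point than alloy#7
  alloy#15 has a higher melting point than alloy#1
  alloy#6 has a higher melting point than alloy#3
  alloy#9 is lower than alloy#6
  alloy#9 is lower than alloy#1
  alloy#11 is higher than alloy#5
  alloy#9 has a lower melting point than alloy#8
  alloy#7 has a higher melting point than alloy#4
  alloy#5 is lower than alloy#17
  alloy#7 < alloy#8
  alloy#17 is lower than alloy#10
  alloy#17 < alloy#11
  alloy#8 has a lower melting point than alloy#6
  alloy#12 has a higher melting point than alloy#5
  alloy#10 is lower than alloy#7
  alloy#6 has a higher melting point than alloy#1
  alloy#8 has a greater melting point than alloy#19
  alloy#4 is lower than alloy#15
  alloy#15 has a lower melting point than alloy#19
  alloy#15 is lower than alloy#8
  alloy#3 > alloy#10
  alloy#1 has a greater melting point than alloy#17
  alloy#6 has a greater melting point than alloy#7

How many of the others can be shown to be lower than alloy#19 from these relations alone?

6

Directly below alloy#19: alloy#15.
One step further: alloy#4, alloy#1 (3 so far).
One step further: alloy#17, alloy#9 (5 so far).
One step further: alloy#5 (6 so far).
No other element is forced below alloy#19 by the given relations, so the count is 6.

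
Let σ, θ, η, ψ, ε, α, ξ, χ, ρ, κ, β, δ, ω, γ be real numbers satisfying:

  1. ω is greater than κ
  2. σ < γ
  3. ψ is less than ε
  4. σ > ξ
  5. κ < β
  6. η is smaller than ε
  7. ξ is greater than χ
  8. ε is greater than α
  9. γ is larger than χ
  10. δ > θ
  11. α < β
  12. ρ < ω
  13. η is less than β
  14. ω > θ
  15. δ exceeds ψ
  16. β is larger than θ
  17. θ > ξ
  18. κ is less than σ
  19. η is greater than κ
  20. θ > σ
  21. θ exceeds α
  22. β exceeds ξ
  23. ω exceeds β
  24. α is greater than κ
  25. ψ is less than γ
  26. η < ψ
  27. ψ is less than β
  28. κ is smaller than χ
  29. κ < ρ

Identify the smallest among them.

κ

η is not least since κ < η; χ is not least since κ < χ; ψ is not least since η < ψ; ξ is not least since χ < ξ; σ is not least since κ < σ; α is not least since κ < α; θ is not least since σ < θ; δ is not least since ψ < δ; ε is not least since η < ε; ρ is not least since κ < ρ; γ is not least since χ < γ; β is not least since α < β; ω is not least since β < ω.
Only κ has nothing below it, so κ is the smallest.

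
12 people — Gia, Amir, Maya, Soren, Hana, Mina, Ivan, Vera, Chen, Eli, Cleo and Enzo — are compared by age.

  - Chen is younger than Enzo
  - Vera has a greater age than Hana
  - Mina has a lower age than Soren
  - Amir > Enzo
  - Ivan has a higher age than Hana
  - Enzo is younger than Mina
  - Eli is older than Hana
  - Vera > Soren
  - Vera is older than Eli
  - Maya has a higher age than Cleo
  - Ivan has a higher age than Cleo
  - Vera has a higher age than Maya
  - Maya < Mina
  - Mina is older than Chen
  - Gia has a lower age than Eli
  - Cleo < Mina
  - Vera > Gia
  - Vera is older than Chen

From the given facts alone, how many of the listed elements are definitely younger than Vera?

9

The elements the relations force below Vera are Chen, Cleo, Enzo, Hana, Maya, Mina, Soren, Gia, Eli — no chain reaches any other.
That is 9.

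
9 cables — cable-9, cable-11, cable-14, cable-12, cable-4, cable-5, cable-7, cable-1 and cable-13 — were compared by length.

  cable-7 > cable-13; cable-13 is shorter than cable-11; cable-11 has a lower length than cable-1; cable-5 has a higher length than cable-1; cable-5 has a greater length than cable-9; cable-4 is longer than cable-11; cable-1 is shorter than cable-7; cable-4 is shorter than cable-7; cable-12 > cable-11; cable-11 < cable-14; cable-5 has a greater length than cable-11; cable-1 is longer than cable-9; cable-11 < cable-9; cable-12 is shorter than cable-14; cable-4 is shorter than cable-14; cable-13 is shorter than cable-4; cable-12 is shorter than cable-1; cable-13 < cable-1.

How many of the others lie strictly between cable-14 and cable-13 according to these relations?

Chaining upward from cable-13 reaches: cable-11, cable-4, cable-9, cable-12, cable-1, cable-5, cable-7.
Chaining downward from cable-14 reaches: cable-11, cable-4, cable-12.
Strictly between cable-13 and cable-14 are those in both lists: cable-11, cable-4, cable-12 — 3 elements.

3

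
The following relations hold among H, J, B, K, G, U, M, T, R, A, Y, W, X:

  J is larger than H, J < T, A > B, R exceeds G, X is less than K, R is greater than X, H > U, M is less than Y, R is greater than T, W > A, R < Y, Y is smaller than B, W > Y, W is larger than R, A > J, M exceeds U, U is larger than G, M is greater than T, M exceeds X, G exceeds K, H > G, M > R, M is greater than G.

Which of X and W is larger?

W

The relevant relations are X < K; K < G; G < U; U < H; H < J; J < T; T < R; R < M; M < Y; Y < B; B < A; A < W.
Chaining these gives X < K < G < U < H < J < T < R < M < Y < B < A < W.
So X < W; W is the larger of the two.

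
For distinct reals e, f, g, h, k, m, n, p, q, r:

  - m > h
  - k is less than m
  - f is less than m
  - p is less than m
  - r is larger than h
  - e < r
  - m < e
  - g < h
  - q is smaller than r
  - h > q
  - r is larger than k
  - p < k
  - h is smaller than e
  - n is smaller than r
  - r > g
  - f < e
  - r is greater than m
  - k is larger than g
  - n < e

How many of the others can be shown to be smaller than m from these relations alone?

6

The elements the relations force below m are f, g, q, h, p, k — no chain reaches any other.
That is 6.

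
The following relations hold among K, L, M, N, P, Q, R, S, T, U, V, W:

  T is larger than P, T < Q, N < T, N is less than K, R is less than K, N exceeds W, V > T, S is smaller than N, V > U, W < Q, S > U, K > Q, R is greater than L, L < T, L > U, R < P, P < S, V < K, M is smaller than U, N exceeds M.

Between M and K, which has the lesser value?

M < U < L < R < P < S < N < T < V < K, by transitivity through U, L, R, P, S, N, T, V.
So M < K; M is the smaller of the two.

M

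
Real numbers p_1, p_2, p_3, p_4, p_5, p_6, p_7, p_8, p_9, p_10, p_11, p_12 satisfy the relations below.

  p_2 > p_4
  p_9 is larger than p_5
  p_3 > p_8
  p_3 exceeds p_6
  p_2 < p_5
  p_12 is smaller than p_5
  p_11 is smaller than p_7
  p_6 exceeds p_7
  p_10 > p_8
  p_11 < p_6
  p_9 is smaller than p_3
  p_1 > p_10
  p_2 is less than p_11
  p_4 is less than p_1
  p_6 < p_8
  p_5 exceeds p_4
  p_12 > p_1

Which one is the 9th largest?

p_7

The consecutive relations fix a unique order: p_4 < p_2 < p_11 < p_7 < p_6 < p_8 < p_10 < p_1 < p_12 < p_5 < p_9 < p_3.
The 9th largest is p_7.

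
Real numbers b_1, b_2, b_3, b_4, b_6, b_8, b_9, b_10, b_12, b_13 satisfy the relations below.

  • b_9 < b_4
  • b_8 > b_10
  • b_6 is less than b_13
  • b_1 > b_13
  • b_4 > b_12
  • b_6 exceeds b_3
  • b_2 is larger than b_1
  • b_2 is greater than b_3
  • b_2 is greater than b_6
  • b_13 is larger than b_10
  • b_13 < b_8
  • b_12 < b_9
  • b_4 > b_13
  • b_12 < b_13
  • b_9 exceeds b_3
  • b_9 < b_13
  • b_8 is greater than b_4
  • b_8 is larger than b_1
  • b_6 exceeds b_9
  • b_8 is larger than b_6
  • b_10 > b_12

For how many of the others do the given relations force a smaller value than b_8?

8

Directly below b_8: b_10, b_6, b_13, b_1, b_4.
One step further: b_12, b_3, b_9 (8 so far).
No other element is forced below b_8 by the given relations, so the count is 8.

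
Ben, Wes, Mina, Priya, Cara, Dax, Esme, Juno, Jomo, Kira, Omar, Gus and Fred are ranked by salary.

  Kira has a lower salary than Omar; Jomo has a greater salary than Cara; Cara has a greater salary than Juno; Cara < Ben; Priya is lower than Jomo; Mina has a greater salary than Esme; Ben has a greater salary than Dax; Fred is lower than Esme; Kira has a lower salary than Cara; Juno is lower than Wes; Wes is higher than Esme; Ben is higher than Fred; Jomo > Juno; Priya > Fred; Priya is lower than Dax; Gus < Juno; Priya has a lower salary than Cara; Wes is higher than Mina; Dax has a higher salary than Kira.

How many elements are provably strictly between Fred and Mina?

1

Chaining upward from Fred reaches: Priya, Dax, Cara, Ben, Esme, Jomo, Wes.
Chaining downward from Mina reaches: Esme.
Strictly between Fred and Mina are those in both lists: Esme — 1 element.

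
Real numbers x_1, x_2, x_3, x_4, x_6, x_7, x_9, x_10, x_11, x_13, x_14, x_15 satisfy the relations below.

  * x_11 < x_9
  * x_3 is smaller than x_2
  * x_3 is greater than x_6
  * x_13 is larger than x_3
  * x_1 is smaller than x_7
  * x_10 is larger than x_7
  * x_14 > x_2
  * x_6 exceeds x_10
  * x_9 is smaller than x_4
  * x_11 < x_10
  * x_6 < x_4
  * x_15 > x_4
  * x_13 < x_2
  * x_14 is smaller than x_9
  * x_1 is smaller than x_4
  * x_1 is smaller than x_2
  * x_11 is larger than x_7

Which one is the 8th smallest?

Piecing the relations together gives one ordering: x_1 < x_7 < x_11 < x_10 < x_6 < x_3 < x_13 < x_2 < x_14 < x_9 < x_4 < x_15.
The 8th smallest is x_2.

x_2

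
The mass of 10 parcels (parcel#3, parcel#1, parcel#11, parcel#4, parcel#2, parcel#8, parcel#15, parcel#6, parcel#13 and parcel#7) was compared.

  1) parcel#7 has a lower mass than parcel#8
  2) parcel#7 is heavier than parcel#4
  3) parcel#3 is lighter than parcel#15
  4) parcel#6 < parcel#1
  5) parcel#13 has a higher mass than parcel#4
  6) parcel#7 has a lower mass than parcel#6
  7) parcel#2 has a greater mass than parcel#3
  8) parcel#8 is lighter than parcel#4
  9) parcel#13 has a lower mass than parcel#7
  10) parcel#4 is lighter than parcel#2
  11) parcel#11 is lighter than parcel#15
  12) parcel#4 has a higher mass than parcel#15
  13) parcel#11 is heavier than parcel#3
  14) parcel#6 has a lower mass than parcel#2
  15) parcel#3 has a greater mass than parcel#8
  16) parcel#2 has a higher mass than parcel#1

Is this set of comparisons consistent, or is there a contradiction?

We have parcel#7 < parcel#8 stated directly, yet also parcel#8 < parcel#3 < parcel#11 < parcel#15 < parcel#4 < parcel#13 < parcel#7 by chaining the others — so parcel#8 < parcel#7. Contradiction.

inconsistent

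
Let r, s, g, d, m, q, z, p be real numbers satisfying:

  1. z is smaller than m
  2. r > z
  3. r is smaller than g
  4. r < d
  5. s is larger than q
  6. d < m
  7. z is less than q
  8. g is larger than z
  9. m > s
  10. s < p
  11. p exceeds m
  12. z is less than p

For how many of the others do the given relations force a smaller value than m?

5

From m the given relations immediately reach z, s, d.
From those, q, r — 5 in total.
Nothing else is reachable below m; 5 in all.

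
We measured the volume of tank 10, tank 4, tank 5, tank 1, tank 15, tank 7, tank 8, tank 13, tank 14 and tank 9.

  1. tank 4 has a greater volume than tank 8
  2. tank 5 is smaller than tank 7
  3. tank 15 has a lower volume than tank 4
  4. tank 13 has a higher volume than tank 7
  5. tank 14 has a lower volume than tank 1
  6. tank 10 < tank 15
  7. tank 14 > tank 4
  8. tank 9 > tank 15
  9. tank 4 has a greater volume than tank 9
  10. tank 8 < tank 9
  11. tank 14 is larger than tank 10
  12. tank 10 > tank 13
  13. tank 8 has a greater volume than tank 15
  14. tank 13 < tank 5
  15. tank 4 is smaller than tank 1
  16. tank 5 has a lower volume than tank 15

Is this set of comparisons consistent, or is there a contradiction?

inconsistent

Chaining the given relations yields tank 5 < tank 7 < tank 13, so tank 5 < tank 13. But one relation states tank 13 < tank 5. These cannot both hold.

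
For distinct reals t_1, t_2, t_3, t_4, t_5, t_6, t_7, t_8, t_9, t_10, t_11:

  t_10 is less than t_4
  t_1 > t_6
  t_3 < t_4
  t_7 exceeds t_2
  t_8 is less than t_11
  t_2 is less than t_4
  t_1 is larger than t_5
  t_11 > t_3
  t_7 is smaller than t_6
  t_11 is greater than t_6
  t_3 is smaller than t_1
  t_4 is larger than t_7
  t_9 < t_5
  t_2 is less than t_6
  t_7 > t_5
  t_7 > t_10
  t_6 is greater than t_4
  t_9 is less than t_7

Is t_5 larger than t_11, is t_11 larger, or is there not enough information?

Following the relations from t_5: t_5 < t_7 < t_4 < t_6 < t_11.
So t_11 is larger.

t_11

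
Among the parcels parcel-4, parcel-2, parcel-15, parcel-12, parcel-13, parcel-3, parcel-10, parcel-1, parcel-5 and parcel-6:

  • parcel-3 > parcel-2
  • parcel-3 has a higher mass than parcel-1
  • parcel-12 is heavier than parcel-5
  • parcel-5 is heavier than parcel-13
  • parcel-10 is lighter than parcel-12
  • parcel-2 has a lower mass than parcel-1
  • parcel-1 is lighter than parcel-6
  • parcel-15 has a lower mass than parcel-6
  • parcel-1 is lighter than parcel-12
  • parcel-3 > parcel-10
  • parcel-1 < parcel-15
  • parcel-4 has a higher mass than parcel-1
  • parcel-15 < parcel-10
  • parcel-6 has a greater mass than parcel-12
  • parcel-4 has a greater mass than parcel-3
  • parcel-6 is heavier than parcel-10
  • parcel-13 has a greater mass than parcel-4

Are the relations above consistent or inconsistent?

consistent

Every relation is compatible with parcel-2 < parcel-1 < parcel-15 < parcel-10 < parcel-3 < parcel-4 < parcel-13 < parcel-5 < parcel-12 < parcel-6; the set is consistent.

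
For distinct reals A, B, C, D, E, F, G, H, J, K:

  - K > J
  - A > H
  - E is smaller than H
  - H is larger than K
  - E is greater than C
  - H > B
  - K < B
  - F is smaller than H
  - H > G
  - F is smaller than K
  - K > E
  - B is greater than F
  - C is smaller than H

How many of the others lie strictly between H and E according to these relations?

Chaining upward from E reaches: K, B, A.
Chaining downward from H reaches: C, J, G, F, K, B.
Strictly between E and H are those in both lists: K, B — 2 elements.

2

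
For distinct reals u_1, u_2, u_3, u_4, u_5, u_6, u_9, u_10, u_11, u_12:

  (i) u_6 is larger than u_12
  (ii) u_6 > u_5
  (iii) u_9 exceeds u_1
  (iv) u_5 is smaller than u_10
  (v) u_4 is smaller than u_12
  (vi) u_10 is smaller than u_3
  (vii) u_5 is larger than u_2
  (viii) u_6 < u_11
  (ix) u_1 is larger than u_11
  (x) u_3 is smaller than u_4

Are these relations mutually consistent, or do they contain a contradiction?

consistent

The single ordering u_2 < u_5 < u_10 < u_3 < u_4 < u_12 < u_6 < u_11 < u_1 < u_9 satisfies every listed relation, so no contradiction arises.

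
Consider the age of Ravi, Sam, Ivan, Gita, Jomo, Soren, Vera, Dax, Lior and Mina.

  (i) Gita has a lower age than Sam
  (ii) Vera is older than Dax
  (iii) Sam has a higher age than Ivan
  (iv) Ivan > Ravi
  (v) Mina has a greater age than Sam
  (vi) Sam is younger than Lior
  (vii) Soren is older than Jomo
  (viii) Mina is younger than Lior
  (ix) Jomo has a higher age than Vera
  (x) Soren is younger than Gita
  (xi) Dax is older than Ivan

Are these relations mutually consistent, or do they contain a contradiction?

consistent

The single ordering Ravi < Ivan < Dax < Vera < Jomo < Soren < Gita < Sam < Mina < Lior satisfies every listed relation, so no contradiction arises.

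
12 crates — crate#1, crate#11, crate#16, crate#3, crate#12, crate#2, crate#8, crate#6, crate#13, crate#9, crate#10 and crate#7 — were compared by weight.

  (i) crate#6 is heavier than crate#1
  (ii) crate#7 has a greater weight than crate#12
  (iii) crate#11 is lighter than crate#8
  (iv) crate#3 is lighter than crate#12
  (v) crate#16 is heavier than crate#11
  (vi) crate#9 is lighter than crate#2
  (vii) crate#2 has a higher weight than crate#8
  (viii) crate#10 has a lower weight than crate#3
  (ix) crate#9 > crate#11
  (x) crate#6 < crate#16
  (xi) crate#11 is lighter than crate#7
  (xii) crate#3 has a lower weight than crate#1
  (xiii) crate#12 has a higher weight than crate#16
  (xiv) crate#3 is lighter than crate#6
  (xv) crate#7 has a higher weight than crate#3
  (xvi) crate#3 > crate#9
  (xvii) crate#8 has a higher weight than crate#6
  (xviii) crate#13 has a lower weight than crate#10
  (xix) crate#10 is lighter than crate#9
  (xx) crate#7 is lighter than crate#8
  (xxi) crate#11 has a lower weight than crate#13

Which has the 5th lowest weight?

Piecing the relations together gives one ordering: crate#11 < crate#13 < crate#10 < crate#9 < crate#3 < crate#1 < crate#6 < crate#16 < crate#12 < crate#7 < crate#8 < crate#2.
The 5th smallest is crate#3.

crate#3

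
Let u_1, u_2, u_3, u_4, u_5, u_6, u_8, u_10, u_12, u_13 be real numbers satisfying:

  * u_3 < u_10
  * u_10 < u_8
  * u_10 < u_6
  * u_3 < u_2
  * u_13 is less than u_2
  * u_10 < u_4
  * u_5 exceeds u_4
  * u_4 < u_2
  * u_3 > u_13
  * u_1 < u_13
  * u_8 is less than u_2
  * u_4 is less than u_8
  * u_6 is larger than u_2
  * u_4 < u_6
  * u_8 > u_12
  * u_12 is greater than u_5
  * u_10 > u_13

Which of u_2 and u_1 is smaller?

Link the given pairs in sequence: u_1 < u_13; u_13 < u_3; u_3 < u_10; u_10 < u_4; u_4 < u_5; u_5 < u_12; u_12 < u_8; u_8 < u_2.
Chaining these gives u_1 < u_13 < u_3 < u_10 < u_4 < u_5 < u_12 < u_8 < u_2.
So u_1 < u_2; u_1 is the smaller of the two.

u_1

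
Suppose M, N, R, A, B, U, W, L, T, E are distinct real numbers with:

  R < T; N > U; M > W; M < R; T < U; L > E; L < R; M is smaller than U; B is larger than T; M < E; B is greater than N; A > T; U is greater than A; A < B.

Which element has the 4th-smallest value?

L

The consecutive relations fix a unique order: W < M < E < L < R < T < A < U < N < B.
The 4th smallest is L.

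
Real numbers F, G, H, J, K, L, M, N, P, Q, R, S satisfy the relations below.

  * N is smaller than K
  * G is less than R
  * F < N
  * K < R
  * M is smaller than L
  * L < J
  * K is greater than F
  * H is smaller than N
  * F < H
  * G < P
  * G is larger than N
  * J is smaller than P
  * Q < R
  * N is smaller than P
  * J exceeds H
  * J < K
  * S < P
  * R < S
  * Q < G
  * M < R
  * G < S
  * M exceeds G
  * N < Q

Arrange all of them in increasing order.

F < H < N < Q < G < M < L < J < K < R < S < P

Nothing is placed below F, so it is least; from there F < H; H < N; N < Q; Q < G; G < M; M < L; L < J; J < K; K < R; R < S; S < P, each given directly.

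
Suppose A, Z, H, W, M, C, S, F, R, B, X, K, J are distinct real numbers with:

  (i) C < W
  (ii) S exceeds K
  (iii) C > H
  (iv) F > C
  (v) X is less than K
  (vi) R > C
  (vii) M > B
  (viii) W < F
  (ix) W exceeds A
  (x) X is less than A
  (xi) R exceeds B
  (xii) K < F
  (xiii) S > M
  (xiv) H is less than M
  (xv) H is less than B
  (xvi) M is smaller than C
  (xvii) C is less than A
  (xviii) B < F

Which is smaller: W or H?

H

The relevant relations are H < B; B < M; M < C; C < A; A < W.
Together: H < B < M < C < A < W.
So H < W; H is the smaller of the two.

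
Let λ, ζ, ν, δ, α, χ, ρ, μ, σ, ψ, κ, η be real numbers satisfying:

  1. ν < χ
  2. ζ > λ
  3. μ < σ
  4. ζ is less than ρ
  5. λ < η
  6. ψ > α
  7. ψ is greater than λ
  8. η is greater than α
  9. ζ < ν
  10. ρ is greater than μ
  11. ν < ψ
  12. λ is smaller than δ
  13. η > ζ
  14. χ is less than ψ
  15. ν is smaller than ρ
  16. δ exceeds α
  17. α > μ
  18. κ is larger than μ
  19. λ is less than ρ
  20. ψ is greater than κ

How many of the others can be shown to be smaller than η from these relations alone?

4

The elements the relations force below η are μ, λ, ζ, α — no chain reaches any other.
That is 4.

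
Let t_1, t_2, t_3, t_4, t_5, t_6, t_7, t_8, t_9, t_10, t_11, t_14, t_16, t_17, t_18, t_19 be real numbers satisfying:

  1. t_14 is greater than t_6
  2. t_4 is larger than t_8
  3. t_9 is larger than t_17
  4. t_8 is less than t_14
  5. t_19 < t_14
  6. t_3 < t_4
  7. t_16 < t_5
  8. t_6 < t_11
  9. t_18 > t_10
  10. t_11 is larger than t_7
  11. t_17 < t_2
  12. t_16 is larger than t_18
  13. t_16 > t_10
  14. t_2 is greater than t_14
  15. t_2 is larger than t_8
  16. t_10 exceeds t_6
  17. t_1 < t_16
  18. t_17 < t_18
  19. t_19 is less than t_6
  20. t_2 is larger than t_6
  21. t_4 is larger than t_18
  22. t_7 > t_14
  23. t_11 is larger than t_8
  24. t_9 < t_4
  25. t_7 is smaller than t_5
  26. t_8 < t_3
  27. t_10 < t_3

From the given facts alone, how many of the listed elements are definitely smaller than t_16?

6

From t_16 the given relations immediately reach t_1, t_10, t_18.
From those, t_17, t_6 — 5 in total.
From those, t_19 — 6 in total.
No other element is forced below t_16 by the given relations, so the count is 6.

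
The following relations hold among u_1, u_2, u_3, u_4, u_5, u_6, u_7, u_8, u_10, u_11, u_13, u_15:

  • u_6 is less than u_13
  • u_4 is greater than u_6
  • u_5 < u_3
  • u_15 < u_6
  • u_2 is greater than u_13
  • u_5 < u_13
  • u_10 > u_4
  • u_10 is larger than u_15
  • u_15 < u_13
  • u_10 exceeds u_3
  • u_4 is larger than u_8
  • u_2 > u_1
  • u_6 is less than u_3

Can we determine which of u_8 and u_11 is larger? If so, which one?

Following every chain through u_11: nothing is chained to u_11.
u_8 is not reached, and no chain runs the other way from u_8 to u_11.
So the given relations leave the order of u_11 and u_8 undetermined.

undetermined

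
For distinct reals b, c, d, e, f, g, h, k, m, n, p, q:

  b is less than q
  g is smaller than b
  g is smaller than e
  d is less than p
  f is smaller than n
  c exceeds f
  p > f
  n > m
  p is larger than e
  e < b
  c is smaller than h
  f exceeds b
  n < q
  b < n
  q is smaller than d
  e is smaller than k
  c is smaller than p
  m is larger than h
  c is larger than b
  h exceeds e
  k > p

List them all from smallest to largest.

Each adjacent pair is fixed by a given relation: g < e; e < b; b < f; f < c; c < h; h < m; m < n; n < q; q < d; d < p; p < k. Chaining them end to end gives the full order.

g < e < b < f < c < h < m < n < q < d < p < k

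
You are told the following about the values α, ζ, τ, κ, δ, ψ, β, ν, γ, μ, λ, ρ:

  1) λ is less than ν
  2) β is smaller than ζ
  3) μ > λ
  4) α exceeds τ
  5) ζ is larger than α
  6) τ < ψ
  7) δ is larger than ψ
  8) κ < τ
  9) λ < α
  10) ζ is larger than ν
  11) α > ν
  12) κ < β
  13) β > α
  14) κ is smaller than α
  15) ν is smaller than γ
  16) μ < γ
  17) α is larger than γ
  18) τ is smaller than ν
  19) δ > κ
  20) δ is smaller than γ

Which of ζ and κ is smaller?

Link the given pairs in sequence: κ < τ; τ < ψ; ψ < δ; δ < γ; γ < α; α < β; β < ζ.
Chaining these gives κ < τ < ψ < δ < γ < α < β < ζ.
So κ < ζ; κ is the smaller of the two.

κ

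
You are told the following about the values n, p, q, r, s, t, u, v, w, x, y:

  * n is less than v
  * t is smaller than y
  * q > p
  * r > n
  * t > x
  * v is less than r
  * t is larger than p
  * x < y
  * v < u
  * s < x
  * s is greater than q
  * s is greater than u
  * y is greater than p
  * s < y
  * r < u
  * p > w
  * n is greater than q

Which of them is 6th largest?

Piecing the relations together gives one ordering: w < p < q < n < v < r < u < s < x < t < y.
Counting 6 from the largest end gives r.

r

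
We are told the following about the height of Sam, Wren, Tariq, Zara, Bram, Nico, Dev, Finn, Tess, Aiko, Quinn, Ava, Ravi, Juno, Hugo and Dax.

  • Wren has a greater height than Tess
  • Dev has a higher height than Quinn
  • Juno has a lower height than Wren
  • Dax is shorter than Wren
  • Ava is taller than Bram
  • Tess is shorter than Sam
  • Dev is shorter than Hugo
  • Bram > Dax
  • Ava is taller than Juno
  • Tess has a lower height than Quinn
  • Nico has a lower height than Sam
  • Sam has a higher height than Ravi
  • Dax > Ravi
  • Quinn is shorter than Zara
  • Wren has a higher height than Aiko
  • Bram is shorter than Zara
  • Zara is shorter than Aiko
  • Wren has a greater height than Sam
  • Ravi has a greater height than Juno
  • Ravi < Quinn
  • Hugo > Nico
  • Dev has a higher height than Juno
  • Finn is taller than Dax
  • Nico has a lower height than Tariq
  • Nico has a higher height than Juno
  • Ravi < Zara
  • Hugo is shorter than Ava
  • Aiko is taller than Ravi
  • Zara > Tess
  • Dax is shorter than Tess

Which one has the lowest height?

Chaining upward from Juno: directly above it, Ravi, Nico, Dev, Ava, Wren; then Dax, Tariq, Quinn, Sam, Zara, Hugo, Aiko; then Tess, Bram, Finn.
That covers every other element, and nothing is given below Juno, so Juno is the lowest height.

Juno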